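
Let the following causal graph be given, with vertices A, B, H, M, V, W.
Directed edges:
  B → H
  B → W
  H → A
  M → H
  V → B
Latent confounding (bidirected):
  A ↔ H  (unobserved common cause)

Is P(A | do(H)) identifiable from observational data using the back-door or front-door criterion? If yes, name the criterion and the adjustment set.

desc(H)\{H}={A}; candidates ⊆ {B,M,V,W}.
H↔A: latent back-door arc(s) into H.
size 0: {}; under {} H still reaches {A,B,M,V,W} ∋ A.
size 1: {B}, {M}, {V} …(+1); under {B} H still reaches {A,M} ∋ A.
size 2: {B,M}, {B,V}, {B,W} …(+3); under {B,M} H still reaches {A} ∋ A.
H↔A cannot be blocked by any observed set — no back-door set.
No mediator lies on a directed H→…→A path.
Neither criterion identifies P(A|do(H)) in this graph.

P(A|do(H)): not identifiable (no BD/FD set).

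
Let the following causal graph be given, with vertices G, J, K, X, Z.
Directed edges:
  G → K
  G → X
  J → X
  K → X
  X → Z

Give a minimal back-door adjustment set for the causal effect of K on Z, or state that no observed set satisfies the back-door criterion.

K→Z: minimal back-door set {G}.

desc(K)\{K}={X,Z}; candidates ⊆ {G,J}.
size 0: {}; under {} K still reaches {G,X,Z} ∋ Z.
{G}: K⊥Z given {G} in G with K→· removed — back-door holds.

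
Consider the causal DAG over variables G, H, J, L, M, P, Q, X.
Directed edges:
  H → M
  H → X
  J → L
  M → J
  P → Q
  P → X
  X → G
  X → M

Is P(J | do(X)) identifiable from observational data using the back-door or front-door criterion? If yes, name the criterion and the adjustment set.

P(J|do(X)): backdoor, adjust for {H}.

desc(X)\{X}={G,J,L,M}; candidates ⊆ {H,P,Q}.
size 0: {}; under {} X still reaches {H,J,L,M,P,Q} ∋ J.
{H}: X⊥J given {H} in G with X→· removed — back-door holds.
P(J|do(X)) = Σ_{H} P(J|X,H)·P(H).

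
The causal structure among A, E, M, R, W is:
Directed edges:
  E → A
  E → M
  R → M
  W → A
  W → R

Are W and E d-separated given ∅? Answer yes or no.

Bayes-Ball from W | ∅ reaches {A,M,R}.
E ∉ reach(W|∅) ⇒ W ⊥ E | ∅.

Yes — W ⊥ E | ∅.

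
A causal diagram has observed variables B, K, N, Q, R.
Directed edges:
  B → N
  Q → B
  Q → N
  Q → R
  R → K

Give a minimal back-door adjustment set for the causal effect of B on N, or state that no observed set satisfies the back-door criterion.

B→N: minimal back-door set {Q}.

desc(B)\{B}={N}; candidates ⊆ {K,Q,R}.
size 0: {}; under {} B still reaches {K,N,Q,R} ∋ N.
{Q}: B⊥N given {Q} in G with B→· removed — back-door holds.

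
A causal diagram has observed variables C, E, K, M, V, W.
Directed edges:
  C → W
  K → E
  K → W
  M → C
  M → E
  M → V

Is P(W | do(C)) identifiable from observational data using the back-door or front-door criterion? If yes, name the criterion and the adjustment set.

P(W|do(C)): backdoor, adjust for ∅.

desc(C)\{C}={W}; candidates ⊆ {E,K,M,V}.
∅: C⊥W given ∅ in G with C→· removed — back-door holds.
P(W|do(C)) = P(W|C) — no adjustment needed.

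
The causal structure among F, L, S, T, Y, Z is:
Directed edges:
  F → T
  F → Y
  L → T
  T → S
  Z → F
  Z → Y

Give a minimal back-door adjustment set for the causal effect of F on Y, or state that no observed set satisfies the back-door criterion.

F→Y: minimal back-door set {Z}.

desc(F)\{F}={S,T,Y}; candidates ⊆ {L,Z}.
size 0: {}; under {} F still reaches {Y,Z} ∋ Y.
{Z}: F⊥Y given {Z} in G with F→· removed — back-door holds.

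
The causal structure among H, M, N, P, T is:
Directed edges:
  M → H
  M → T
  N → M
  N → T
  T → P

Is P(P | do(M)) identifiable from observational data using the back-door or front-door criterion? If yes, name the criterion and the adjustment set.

desc(M)\{M}={H,P,T}; candidates ⊆ {N}.
size 0: {}; under {} M still reaches {N,P,T} ∋ P.
{N}: M⊥P given {N} in G with M→· removed — back-door holds.
P(P|do(M)) = Σ_{N} P(P|M,N)·P(N).

P(P|do(M)): backdoor, adjust for {N}.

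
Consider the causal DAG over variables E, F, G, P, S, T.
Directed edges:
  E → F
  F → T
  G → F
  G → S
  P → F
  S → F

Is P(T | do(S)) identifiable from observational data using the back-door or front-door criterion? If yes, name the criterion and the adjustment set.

P(T|do(S)): backdoor, adjust for {G}.

desc(S)\{S}={F,T}; candidates ⊆ {E,G,P}.
size 0: {}; under {} S still reaches {F,G,T} ∋ T.
{G}: S⊥T given {G} in G with S→· removed — back-door holds.
P(T|do(S)) = Σ_{G} P(T|S,G)·P(G).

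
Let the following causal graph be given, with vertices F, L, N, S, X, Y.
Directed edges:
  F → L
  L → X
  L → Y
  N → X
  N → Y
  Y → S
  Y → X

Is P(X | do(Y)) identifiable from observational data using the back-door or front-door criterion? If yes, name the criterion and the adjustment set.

P(X|do(Y)): backdoor, adjust for {L, N}.

desc(Y)\{Y}={S,X}; candidates ⊆ {F,L,N}.
size 0: {}; under {} Y still reaches {F,L,N,X} ∋ X.
size 1: {F}, {L}, {N}; under {F} Y still reaches {L,N,X} ∋ X.
{L,N}: Y⊥X given {L,N} in G with Y→· removed — back-door holds.
P(X|do(Y)) = Σ_{L,N} P(X|Y,L,N)·P(L,N).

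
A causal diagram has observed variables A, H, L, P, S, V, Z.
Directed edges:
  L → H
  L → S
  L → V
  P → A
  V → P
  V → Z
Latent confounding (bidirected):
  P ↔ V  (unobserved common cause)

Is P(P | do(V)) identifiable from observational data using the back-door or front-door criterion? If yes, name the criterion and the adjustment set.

P(P|do(V)): not identifiable (no BD/FD set).

desc(V)\{V}={A,P,Z}; candidates ⊆ {H,L,S}.
V↔P: latent back-door arc(s) into V.
size 0: {}; under {} V still reaches {A,H,L,P,S} ∋ P.
size 1: {H}, {L}, {S}; under {H} V still reaches {A,L,P,S} ∋ P.
size 2: {H,L}, {H,S}, {L,S}; under {H,L} V still reaches {A,P} ∋ P.
V↔P cannot be blocked by any observed set — no back-door set.
No mediator lies on a directed V→…→P path.
Neither criterion identifies P(P|do(V)) in this graph.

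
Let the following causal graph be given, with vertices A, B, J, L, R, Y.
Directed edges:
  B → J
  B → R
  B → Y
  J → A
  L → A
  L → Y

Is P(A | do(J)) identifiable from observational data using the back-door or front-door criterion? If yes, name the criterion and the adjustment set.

P(A|do(J)): backdoor, adjust for ∅.

desc(J)\{J}={A}; candidates ⊆ {B,L,R,Y}.
∅: J⊥A given ∅ in G with J→· removed — back-door holds.
P(A|do(J)) = P(A|J) — no adjustment needed.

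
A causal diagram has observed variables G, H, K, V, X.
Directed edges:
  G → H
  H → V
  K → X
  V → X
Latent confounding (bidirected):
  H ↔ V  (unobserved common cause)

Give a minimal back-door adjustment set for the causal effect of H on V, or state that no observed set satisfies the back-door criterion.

desc(H)\{H}={V,X}; candidates ⊆ {G,K}.
H↔V: latent back-door arc(s) into H.
size 0: {}; under {} H still reaches {G,V,X} ∋ V.
size 1: {G}, {K}; under {G} H still reaches {V,X} ∋ V.
size 2: {G,K}; under {G,K} H still reaches {V,X} ∋ V.
H↔V cannot be blocked by any observed set — no back-door set.

H→V: no observed back-door set.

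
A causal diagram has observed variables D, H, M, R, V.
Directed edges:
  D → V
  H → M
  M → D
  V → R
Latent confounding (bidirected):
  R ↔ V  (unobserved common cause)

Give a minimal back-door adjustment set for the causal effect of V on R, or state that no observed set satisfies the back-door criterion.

V→R: no observed back-door set.

desc(V)\{V}={R}; candidates ⊆ {D,H,M}.
V↔R: latent back-door arc(s) into V.
size 0: {}; under {} V still reaches {D,H,M,R} ∋ R.
size 1: {D}, {H}, {M}; under {D} V still reaches {R} ∋ R.
size 2: {D,H}, {D,M}, {H,M}; under {D,H} V still reaches {R} ∋ R.
V↔R cannot be blocked by any observed set — no back-door set.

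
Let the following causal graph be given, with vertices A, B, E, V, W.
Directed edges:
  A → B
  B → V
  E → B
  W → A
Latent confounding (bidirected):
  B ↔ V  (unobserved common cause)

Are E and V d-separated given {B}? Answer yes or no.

No — E and V are d-connected given {B}.

Bayes-Ball from E | {B} reaches {A,V,W}.
V ∈ reach(E|{B}) ⇒ E ⊥̸ V | {B}.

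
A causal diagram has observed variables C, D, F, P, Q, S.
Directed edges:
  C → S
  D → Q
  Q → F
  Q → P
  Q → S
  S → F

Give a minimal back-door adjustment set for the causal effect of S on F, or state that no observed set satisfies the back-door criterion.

desc(S)\{S}={F}; candidates ⊆ {C,D,P,Q}.
size 0: {}; under {} S still reaches {C,D,F,P,Q} ∋ F.
{Q}: S⊥F given {Q} in G with S→· removed — back-door holds.

S→F: minimal back-door set {Q}.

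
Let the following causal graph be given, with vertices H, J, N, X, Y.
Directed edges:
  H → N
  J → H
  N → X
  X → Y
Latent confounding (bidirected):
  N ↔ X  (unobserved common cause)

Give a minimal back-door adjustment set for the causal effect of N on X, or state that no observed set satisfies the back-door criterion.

desc(N)\{N}={X,Y}; candidates ⊆ {H,J}.
N↔X: latent back-door arc(s) into N.
size 0: {}; under {} N still reaches {H,J,X,Y} ∋ X.
size 1: {H}, {J}; under {H} N still reaches {X,Y} ∋ X.
size 2: {H,J}; under {H,J} N still reaches {X,Y} ∋ X.
N↔X cannot be blocked by any observed set — no back-door set.

N→X: no observed back-door set.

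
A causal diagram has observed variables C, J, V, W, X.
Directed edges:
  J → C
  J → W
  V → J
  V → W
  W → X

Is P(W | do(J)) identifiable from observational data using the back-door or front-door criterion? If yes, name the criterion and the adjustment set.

P(W|do(J)): backdoor, adjust for {V}.

desc(J)\{J}={C,W,X}; candidates ⊆ {V}.
size 0: {}; under {} J still reaches {V,W,X} ∋ W.
{V}: J⊥W given {V} in G with J→· removed — back-door holds.
P(W|do(J)) = Σ_{V} P(W|J,V)·P(V).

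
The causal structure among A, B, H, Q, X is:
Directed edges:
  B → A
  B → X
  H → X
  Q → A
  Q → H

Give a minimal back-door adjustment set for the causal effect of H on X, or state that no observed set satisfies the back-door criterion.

H→X: minimal back-door set ∅.

desc(H)\{H}={X}; candidates ⊆ {A,B,Q}.
∅: H⊥X given ∅ in G with H→· removed — back-door holds.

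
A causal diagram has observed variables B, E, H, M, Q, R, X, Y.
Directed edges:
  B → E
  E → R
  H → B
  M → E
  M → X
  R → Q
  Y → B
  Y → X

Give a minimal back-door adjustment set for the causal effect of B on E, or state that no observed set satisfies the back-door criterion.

desc(B)\{B}={E,Q,R}; candidates ⊆ {H,M,X,Y}.
∅: B⊥E given ∅ in G with B→· removed — back-door holds.

B→E: minimal back-door set ∅.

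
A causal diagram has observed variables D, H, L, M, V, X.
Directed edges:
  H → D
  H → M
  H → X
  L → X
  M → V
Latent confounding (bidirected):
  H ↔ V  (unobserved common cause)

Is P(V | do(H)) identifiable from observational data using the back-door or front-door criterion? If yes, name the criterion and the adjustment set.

P(V|do(H)): frontdoor, adjust for {M}.

desc(H)\{H}={D,M,V,X}; candidates ⊆ {L}.
H↔V: latent back-door arc(s) into H.
size 0: {}; under {} H still reaches {V} ∋ V.
size 1: {L}; under {L} H still reaches {V} ∋ V.
H↔V cannot be blocked by any observed set — no back-door set.
{M}: (i) intercepts every directed H→V path; (ii) no back-door H→{M}; (iii) {H} blocks every back-door {M}→V. Front-door holds.
P(V|do(H)) = Σ_{M} P(M|H) Σ_{H'} P(V|M,H')P(H').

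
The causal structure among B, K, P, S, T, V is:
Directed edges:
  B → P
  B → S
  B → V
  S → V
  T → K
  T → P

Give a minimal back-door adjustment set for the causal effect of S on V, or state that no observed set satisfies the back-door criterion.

desc(S)\{S}={V}; candidates ⊆ {B,K,P,T}.
size 0: {}; under {} S still reaches {B,P,V} ∋ V.
{B}: S⊥V given {B} in G with S→· removed — back-door holds.

S→V: minimal back-door set {B}.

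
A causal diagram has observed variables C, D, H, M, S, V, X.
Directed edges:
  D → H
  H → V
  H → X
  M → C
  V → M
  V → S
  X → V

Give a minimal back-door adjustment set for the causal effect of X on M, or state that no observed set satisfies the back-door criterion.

X→M: minimal back-door set {H}.

desc(X)\{X}={C,M,S,V}; candidates ⊆ {D,H}.
size 0: {}; under {} X still reaches {C,D,H,M,S,V} ∋ M.
{H}: X⊥M given {H} in G with X→· removed — back-door holds.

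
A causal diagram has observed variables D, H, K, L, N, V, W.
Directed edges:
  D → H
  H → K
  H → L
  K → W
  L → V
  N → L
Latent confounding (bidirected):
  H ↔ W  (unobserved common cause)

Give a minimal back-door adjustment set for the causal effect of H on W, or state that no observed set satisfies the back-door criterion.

H→W: no observed back-door set.

desc(H)\{H}={K,L,V,W}; candidates ⊆ {D,N}.
H↔W: latent back-door arc(s) into H.
size 0: {}; under {} H still reaches {D,W} ∋ W.
size 1: {D}, {N}; under {D} H still reaches {W} ∋ W.
size 2: {D,N}; under {D,N} H still reaches {W} ∋ W.
H↔W cannot be blocked by any observed set — no back-door set.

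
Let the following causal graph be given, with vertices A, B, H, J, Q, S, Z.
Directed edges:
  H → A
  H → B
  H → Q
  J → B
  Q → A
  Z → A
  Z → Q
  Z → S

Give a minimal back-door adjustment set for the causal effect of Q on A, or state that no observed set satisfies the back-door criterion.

desc(Q)\{Q}={A}; candidates ⊆ {B,H,J,S,Z}.
size 0: {}; under {} Q still reaches {A,B,H,S,Z} ∋ A.
size 1: {B}, {H}, {J} …(+2); under {B} Q still reaches {A,H,J,S,Z} ∋ A.
{H,Z}: Q⊥A given {H,Z} in G with Q→· removed — back-door holds.

Q→A: minimal back-door set {H, Z}.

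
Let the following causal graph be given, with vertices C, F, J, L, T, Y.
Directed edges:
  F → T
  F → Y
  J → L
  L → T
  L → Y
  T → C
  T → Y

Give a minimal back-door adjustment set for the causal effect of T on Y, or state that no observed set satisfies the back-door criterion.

desc(T)\{T}={C,Y}; candidates ⊆ {F,J,L}.
size 0: {}; under {} T still reaches {F,J,L,Y} ∋ Y.
size 1: {F}, {J}, {L}; under {F} T still reaches {J,L,Y} ∋ Y.
{F,L}: T⊥Y given {F,L} in G with T→· removed — back-door holds.

T→Y: minimal back-door set {F, L}.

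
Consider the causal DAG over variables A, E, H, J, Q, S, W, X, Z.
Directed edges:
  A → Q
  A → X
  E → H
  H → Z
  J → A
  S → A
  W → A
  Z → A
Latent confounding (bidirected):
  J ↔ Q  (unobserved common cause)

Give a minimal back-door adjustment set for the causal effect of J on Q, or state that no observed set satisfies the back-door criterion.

J→Q: no observed back-door set.

desc(J)\{J}={A,Q,X}; candidates ⊆ {E,H,S,W,Z}.
J↔Q: latent back-door arc(s) into J.
size 0: {}; under {} J still reaches {Q} ∋ Q.
size 1: {E}, {H}, {S} …(+2); under {E} J still reaches {Q} ∋ Q.
size 2: {E,H}, {E,S}, {E,W} …(+7); under {E,H} J still reaches {Q} ∋ Q.
J↔Q cannot be blocked by any observed set — no back-door set.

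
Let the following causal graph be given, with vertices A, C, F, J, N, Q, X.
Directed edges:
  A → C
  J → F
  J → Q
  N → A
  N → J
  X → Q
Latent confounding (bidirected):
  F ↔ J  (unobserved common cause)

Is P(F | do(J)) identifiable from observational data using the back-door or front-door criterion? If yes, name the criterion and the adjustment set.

desc(J)\{J}={F,Q}; candidates ⊆ {A,C,N,X}.
J↔F: latent back-door arc(s) into J.
size 0: {}; under {} J still reaches {A,C,F,N} ∋ F.
size 1: {A}, {C}, {N} …(+1); under {A} J still reaches {F,N} ∋ F.
size 2: {A,C}, {A,N}, {A,X} …(+3); under {A,C} J still reaches {F,N} ∋ F.
J↔F cannot be blocked by any observed set — no back-door set.
No mediator lies on a directed J→…→F path.
Neither criterion identifies P(F|do(J)) in this graph.

P(F|do(J)): not identifiable (no BD/FD set).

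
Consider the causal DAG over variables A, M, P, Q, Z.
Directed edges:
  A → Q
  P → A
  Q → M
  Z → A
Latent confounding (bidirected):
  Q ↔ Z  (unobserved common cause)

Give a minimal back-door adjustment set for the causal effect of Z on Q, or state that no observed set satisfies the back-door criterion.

desc(Z)\{Z}={A,M,Q}; candidates ⊆ {P}.
Z↔Q: latent back-door arc(s) into Z.
size 0: {}; under {} Z still reaches {M,Q} ∋ Q.
size 1: {P}; under {P} Z still reaches {M,Q} ∋ Q.
Z↔Q cannot be blocked by any observed set — no back-door set.

Z→Q: no observed back-door set.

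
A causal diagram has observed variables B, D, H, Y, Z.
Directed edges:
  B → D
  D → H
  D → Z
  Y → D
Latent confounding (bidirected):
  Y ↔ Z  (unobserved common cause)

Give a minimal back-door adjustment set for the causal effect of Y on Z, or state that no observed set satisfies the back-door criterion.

desc(Y)\{Y}={D,H,Z}; candidates ⊆ {B}.
Y↔Z: latent back-door arc(s) into Y.
size 0: {}; under {} Y still reaches {Z} ∋ Z.
size 1: {B}; under {B} Y still reaches {Z} ∋ Z.
Y↔Z cannot be blocked by any observed set — no back-door set.

Y→Z: no observed back-door set.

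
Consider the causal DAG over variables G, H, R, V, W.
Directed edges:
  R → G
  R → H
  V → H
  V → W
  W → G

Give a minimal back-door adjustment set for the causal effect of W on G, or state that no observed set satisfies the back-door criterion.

W→G: minimal back-door set ∅.

desc(W)\{W}={G}; candidates ⊆ {H,R,V}.
∅: W⊥G given ∅ in G with W→· removed — back-door holds.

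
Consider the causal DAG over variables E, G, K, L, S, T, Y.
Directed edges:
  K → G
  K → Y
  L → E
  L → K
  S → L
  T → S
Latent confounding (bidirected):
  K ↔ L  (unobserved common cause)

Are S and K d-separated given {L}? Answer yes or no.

Bayes-Ball from S | {L} reaches {G,K,T,Y}.
K ∈ reach(S|{L}) ⇒ S ⊥̸ K | {L}.

No — S and K are d-connected given {L}.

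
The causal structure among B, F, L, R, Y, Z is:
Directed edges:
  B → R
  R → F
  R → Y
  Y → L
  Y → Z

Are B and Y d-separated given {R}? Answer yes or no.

Bayes-Ball from B | {R} reaches ∅.
Y ∉ reach(B|{R}) ⇒ B ⊥ Y | {R}.

Yes — B ⊥ Y | {R}.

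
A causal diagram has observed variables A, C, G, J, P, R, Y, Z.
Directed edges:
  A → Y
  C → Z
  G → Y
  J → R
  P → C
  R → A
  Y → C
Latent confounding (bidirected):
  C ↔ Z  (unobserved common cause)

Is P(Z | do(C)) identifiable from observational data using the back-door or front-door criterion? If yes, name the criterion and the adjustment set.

P(Z|do(C)): not identifiable (no BD/FD set).

desc(C)\{C}={Z}; candidates ⊆ {A,G,J,P,R,Y}.
C↔Z: latent back-door arc(s) into C.
size 0: {}; under {} C still reaches {A,G,J,P,R,Y,Z} ∋ Z.
size 1: {A}, {G}, {J} …(+3); under {A} C still reaches {G,P,Y,Z} ∋ Z.
size 2: {A,G}, {A,J}, {A,P} …(+12); under {A,G} C still reaches {P,Y,Z} ∋ Z.
C↔Z cannot be blocked by any observed set — no back-door set.
No mediator lies on a directed C→…→Z path.
Neither criterion identifies P(Z|do(C)) in this graph.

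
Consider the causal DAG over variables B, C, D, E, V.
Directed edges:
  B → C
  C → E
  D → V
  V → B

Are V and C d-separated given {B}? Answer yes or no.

Yes — V ⊥ C | {B}.

Bayes-Ball from V | {B} reaches {D}.
C ∉ reach(V|{B}) ⇒ V ⊥ C | {B}.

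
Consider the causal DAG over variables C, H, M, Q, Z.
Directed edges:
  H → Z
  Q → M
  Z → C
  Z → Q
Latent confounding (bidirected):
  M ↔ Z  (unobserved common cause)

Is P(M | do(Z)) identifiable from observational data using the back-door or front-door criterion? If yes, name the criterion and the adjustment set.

desc(Z)\{Z}={C,M,Q}; candidates ⊆ {H}.
Z↔M: latent back-door arc(s) into Z.
size 0: {}; under {} Z still reaches {H,M} ∋ M.
size 1: {H}; under {H} Z still reaches {M} ∋ M.
Z↔M cannot be blocked by any observed set — no back-door set.
{Q}: (i) intercepts every directed Z→M path; (ii) no back-door Z→{Q}; (iii) {Z} blocks every back-door {Q}→M. Front-door holds.
P(M|do(Z)) = Σ_{Q} P(Q|Z) Σ_{Z'} P(M|Q,Z')P(Z').

P(M|do(Z)): frontdoor, adjust for {Q}.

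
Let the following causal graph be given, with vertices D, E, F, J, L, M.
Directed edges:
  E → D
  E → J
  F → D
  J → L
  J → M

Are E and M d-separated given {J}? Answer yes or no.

Bayes-Ball from E | {J} reaches {D}.
M ∉ reach(E|{J}) ⇒ E ⊥ M | {J}.

Yes — E ⊥ M | {J}.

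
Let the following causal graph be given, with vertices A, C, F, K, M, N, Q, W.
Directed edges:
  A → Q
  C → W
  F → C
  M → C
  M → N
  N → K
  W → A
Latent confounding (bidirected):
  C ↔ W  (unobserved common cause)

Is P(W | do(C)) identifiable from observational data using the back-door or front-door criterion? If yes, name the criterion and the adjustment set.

P(W|do(C)): not identifiable (no BD/FD set).

desc(C)\{C}={A,Q,W}; candidates ⊆ {F,K,M,N}.
C↔W: latent back-door arc(s) into C.
size 0: {}; under {} C still reaches {A,F,K,M,N,Q,W} ∋ W.
size 1: {F}, {K}, {M} …(+1); under {F} C still reaches {A,K,M,N,Q,W} ∋ W.
size 2: {F,K}, {F,M}, {F,N} …(+3); under {F,K} C still reaches {A,M,N,Q,W} ∋ W.
C↔W cannot be blocked by any observed set — no back-door set.
No mediator lies on a directed C→…→W path.
Neither criterion identifies P(W|do(C)) in this graph.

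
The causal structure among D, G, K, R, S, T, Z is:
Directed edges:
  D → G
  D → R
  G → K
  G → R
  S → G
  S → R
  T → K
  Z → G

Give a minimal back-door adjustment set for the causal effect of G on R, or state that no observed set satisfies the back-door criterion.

desc(G)\{G}={K,R}; candidates ⊆ {D,S,T,Z}.
size 0: {}; under {} G still reaches {D,R,S,Z} ∋ R.
size 1: {D}, {S}, {T} …(+1); under {D} G still reaches {R,S,Z} ∋ R.
{D,S}: G⊥R given {D,S} in G with G→· removed — back-door holds.

G→R: minimal back-door set {D, S}.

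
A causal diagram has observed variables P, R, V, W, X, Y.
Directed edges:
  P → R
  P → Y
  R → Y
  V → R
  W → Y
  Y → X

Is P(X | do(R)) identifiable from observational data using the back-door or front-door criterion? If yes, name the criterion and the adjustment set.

desc(R)\{R}={X,Y}; candidates ⊆ {P,V,W}.
size 0: {}; under {} R still reaches {P,V,X,Y} ∋ X.
{P}: R⊥X given {P} in G with R→· removed — back-door holds.
P(X|do(R)) = Σ_{P} P(X|R,P)·P(P).

P(X|do(R)): backdoor, adjust for {P}.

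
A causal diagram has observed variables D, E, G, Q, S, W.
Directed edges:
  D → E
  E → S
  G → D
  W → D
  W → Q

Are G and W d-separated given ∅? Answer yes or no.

Yes — G ⊥ W | ∅.

Bayes-Ball from G | ∅ reaches {D,E,S}.
W ∉ reach(G|∅) ⇒ G ⊥ W | ∅.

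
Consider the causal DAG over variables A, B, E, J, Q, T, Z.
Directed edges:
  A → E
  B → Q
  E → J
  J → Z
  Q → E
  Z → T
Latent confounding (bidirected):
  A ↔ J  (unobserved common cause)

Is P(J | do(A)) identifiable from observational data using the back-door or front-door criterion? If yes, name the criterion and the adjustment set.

desc(A)\{A}={E,J,T,Z}; candidates ⊆ {B,Q}.
A↔J: latent back-door arc(s) into A.
size 0: {}; under {} A still reaches {J,T,Z} ∋ J.
size 1: {B}, {Q}; under {B} A still reaches {J,T,Z} ∋ J.
size 2: {B,Q}; under {B,Q} A still reaches {J,T,Z} ∋ J.
A↔J cannot be blocked by any observed set — no back-door set.
{E}: (i) intercepts every directed A→J path; (ii) no back-door A→{E}; (iii) {A} blocks every back-door {E}→J. Front-door holds.
P(J|do(A)) = Σ_{E} P(E|A) Σ_{A'} P(J|E,A')P(A').

P(J|do(A)): frontdoor, adjust for {E}.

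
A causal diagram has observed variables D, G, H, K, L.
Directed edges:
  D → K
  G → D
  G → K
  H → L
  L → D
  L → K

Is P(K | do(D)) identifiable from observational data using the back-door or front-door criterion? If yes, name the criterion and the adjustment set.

desc(D)\{D}={K}; candidates ⊆ {G,H,L}.
size 0: {}; under {} D still reaches {G,H,K,L} ∋ K.
size 1: {G}, {H}, {L}; under {G} D still reaches {H,K,L} ∋ K.
{G,L}: D⊥K given {G,L} in G with D→· removed — back-door holds.
P(K|do(D)) = Σ_{G,L} P(K|D,G,L)·P(G,L).

P(K|do(D)): backdoor, adjust for {G, L}.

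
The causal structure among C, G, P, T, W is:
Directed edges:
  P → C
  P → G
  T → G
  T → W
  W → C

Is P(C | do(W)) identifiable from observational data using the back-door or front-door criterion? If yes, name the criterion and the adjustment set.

desc(W)\{W}={C}; candidates ⊆ {G,P,T}.
∅: W⊥C given ∅ in G with W→· removed — back-door holds.
P(C|do(W)) = P(C|W) — no adjustment needed.

P(C|do(W)): backdoor, adjust for ∅.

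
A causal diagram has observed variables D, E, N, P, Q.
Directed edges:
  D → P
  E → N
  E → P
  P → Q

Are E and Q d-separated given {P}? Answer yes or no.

Yes — E ⊥ Q | {P}.

Bayes-Ball from E | {P} reaches {D,N}.
Q ∉ reach(E|{P}) ⇒ E ⊥ Q | {P}.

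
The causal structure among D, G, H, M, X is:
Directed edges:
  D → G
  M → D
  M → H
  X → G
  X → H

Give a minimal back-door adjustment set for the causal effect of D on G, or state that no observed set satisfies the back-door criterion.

desc(D)\{D}={G}; candidates ⊆ {H,M,X}.
∅: D⊥G given ∅ in G with D→· removed — back-door holds.

D→G: minimal back-door set ∅.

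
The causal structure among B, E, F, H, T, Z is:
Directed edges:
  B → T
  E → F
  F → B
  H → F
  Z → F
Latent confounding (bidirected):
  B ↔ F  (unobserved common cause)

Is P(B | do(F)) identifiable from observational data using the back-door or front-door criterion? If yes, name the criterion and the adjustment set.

desc(F)\{F}={B,T}; candidates ⊆ {E,H,Z}.
F↔B: latent back-door arc(s) into F.
size 0: {}; under {} F still reaches {B,E,H,T,Z} ∋ B.
size 1: {E}, {H}, {Z}; under {E} F still reaches {B,H,T,Z} ∋ B.
size 2: {E,H}, {E,Z}, {H,Z}; under {E,H} F still reaches {B,T,Z} ∋ B.
F↔B cannot be blocked by any observed set — no back-door set.
No mediator lies on a directed F→…→B path.
Neither criterion identifies P(B|do(F)) in this graph.

P(B|do(F)): not identifiable (no BD/FD set).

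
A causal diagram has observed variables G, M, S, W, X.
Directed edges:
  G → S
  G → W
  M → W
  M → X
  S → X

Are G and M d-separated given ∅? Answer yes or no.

Yes — G ⊥ M | ∅.

Bayes-Ball from G | ∅ reaches {S,W,X}.
M ∉ reach(G|∅) ⇒ G ⊥ M | ∅.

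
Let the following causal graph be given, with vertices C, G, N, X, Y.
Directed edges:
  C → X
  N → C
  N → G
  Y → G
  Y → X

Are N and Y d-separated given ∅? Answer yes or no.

Yes — N ⊥ Y | ∅.

Bayes-Ball from N | ∅ reaches {C,G,X}.
Y ∉ reach(N|∅) ⇒ N ⊥ Y | ∅.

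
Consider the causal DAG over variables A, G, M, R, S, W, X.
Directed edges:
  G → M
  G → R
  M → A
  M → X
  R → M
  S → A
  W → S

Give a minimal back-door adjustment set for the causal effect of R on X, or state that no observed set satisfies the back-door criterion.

desc(R)\{R}={A,M,X}; candidates ⊆ {G,S,W}.
size 0: {}; under {} R still reaches {A,G,M,X} ∋ X.
{G}: R⊥X given {G} in G with R→· removed — back-door holds.

R→X: minimal back-door set {G}.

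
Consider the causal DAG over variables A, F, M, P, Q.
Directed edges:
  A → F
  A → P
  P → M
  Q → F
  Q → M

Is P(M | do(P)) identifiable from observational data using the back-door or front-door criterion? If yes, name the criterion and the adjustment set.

desc(P)\{P}={M}; candidates ⊆ {A,F,Q}.
∅: P⊥M given ∅ in G with P→· removed — back-door holds.
P(M|do(P)) = P(M|P) — no adjustment needed.

P(M|do(P)): backdoor, adjust for ∅.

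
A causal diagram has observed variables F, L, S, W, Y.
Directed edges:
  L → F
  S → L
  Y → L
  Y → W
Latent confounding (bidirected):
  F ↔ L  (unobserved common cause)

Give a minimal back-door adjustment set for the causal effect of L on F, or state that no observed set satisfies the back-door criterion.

L→F: no observed back-door set.

desc(L)\{L}={F}; candidates ⊆ {S,W,Y}.
L↔F: latent back-door arc(s) into L.
size 0: {}; under {} L still reaches {F,S,W,Y} ∋ F.
size 1: {S}, {W}, {Y}; under {S} L still reaches {F,W,Y} ∋ F.
size 2: {S,W}, {S,Y}, {W,Y}; under {S,W} L still reaches {F,Y} ∋ F.
L↔F cannot be blocked by any observed set — no back-door set.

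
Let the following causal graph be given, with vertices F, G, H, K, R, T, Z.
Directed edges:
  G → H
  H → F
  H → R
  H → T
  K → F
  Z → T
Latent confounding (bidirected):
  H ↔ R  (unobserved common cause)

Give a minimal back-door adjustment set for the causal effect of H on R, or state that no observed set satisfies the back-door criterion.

desc(H)\{H}={F,R,T}; candidates ⊆ {G,K,Z}.
H↔R: latent back-door arc(s) into H.
size 0: {}; under {} H still reaches {G,R} ∋ R.
size 1: {G}, {K}, {Z}; under {G} H still reaches {R} ∋ R.
size 2: {G,K}, {G,Z}, {K,Z}; under {G,K} H still reaches {R} ∋ R.
H↔R cannot be blocked by any observed set — no back-door set.

H→R: no observed back-door set.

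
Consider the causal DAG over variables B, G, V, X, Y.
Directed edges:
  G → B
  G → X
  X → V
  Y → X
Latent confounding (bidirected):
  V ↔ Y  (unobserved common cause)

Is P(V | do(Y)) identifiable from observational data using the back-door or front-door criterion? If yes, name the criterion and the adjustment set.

desc(Y)\{Y}={V,X}; candidates ⊆ {B,G}.
Y↔V: latent back-door arc(s) into Y.
size 0: {}; under {} Y still reaches {V} ∋ V.
size 1: {B}, {G}; under {B} Y still reaches {V} ∋ V.
size 2: {B,G}; under {B,G} Y still reaches {V} ∋ V.
Y↔V cannot be blocked by any observed set — no back-door set.
{X}: (i) intercepts every directed Y→V path; (ii) no back-door Y→{X}; (iii) {Y} blocks every back-door {X}→V. Front-door holds.
P(V|do(Y)) = Σ_{X} P(X|Y) Σ_{Y'} P(V|X,Y')P(Y').

P(V|do(Y)): frontdoor, adjust for {X}.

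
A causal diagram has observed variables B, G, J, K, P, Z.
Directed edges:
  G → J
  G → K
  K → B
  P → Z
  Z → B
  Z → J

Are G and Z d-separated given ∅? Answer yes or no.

Yes — G ⊥ Z | ∅.

Bayes-Ball from G | ∅ reaches {B,J,K}.
Z ∉ reach(G|∅) ⇒ G ⊥ Z | ∅.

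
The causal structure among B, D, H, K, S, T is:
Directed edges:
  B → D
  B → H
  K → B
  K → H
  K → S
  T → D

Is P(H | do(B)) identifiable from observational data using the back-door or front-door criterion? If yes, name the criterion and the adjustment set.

desc(B)\{B}={D,H}; candidates ⊆ {K,S,T}.
size 0: {}; under {} B still reaches {H,K,S} ∋ H.
{K}: B⊥H given {K} in G with B→· removed — back-door holds.
P(H|do(B)) = Σ_{K} P(H|B,K)·P(K).

P(H|do(B)): backdoor, adjust for {K}.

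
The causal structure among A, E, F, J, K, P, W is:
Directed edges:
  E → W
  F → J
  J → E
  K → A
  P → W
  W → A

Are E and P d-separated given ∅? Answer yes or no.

Bayes-Ball from E | ∅ reaches {A,F,J,W}.
P ∉ reach(E|∅) ⇒ E ⊥ P | ∅.

Yes — E ⊥ P | ∅.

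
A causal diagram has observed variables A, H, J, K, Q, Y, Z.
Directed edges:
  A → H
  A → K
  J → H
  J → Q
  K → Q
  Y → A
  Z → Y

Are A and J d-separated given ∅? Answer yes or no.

Bayes-Ball from A | ∅ reaches {H,K,Q,Y,Z}.
J ∉ reach(A|∅) ⇒ A ⊥ J | ∅.

Yes — A ⊥ J | ∅.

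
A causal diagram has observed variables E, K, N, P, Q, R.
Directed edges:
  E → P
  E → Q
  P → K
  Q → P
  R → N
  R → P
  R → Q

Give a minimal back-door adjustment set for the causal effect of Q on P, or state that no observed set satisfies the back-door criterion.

Q→P: minimal back-door set {E, R}.

desc(Q)\{Q}={K,P}; candidates ⊆ {E,N,R}.
size 0: {}; under {} Q still reaches {E,K,N,P,R} ∋ P.
size 1: {E}, {N}, {R}; under {E} Q still reaches {K,N,P,R} ∋ P.
{E,R}: Q⊥P given {E,R} in G with Q→· removed — back-door holds.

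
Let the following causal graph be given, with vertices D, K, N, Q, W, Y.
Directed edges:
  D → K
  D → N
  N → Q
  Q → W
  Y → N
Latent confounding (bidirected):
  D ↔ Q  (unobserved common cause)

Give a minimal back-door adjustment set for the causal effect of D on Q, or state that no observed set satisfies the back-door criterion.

D→Q: no observed back-door set.

desc(D)\{D}={K,N,Q,W}; candidates ⊆ {Y}.
D↔Q: latent back-door arc(s) into D.
size 0: {}; under {} D still reaches {Q,W} ∋ Q.
size 1: {Y}; under {Y} D still reaches {Q,W} ∋ Q.
D↔Q cannot be blocked by any observed set — no back-door set.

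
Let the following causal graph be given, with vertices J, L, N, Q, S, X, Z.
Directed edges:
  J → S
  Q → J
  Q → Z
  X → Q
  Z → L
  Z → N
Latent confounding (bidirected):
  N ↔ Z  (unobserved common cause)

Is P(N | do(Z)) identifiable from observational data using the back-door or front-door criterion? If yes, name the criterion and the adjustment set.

P(N|do(Z)): not identifiable (no BD/FD set).

desc(Z)\{Z}={L,N}; candidates ⊆ {J,Q,S,X}.
Z↔N: latent back-door arc(s) into Z.
size 0: {}; under {} Z still reaches {J,N,Q,S,X} ∋ N.
size 1: {J}, {Q}, {S} …(+1); under {J} Z still reaches {N,Q,X} ∋ N.
size 2: {J,Q}, {J,S}, {J,X} …(+3); under {J,Q} Z still reaches {N} ∋ N.
Z↔N cannot be blocked by any observed set — no back-door set.
No mediator lies on a directed Z→…→N path.
Neither criterion identifies P(N|do(Z)) in this graph.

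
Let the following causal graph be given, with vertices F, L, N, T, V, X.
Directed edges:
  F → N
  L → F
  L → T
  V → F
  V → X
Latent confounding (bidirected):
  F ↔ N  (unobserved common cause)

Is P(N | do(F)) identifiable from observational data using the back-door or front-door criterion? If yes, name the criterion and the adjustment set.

desc(F)\{F}={N}; candidates ⊆ {L,T,V,X}.
F↔N: latent back-door arc(s) into F.
size 0: {}; under {} F still reaches {L,N,T,V,X} ∋ N.
size 1: {L}, {T}, {V} …(+1); under {L} F still reaches {N,V,X} ∋ N.
size 2: {L,T}, {L,V}, {L,X} …(+3); under {L,T} F still reaches {N,V,X} ∋ N.
F↔N cannot be blocked by any observed set — no back-door set.
No mediator lies on a directed F→…→N path.
Neither criterion identifies P(N|do(F)) in this graph.

P(N|do(F)): not identifiable (no BD/FD set).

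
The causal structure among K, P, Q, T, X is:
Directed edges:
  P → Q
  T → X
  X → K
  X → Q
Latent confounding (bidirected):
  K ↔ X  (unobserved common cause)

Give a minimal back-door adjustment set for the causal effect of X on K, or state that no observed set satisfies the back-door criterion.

desc(X)\{X}={K,Q}; candidates ⊆ {P,T}.
X↔K: latent back-door arc(s) into X.
size 0: {}; under {} X still reaches {K,T} ∋ K.
size 1: {P}, {T}; under {P} X still reaches {K,T} ∋ K.
size 2: {P,T}; under {P,T} X still reaches {K} ∋ K.
X↔K cannot be blocked by any observed set — no back-door set.

X→K: no observed back-door set.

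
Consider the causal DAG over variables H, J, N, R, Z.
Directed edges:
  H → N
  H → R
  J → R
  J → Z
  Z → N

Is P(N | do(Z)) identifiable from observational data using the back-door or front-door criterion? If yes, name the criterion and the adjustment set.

P(N|do(Z)): backdoor, adjust for ∅.

desc(Z)\{Z}={N}; candidates ⊆ {H,J,R}.
∅: Z⊥N given ∅ in G with Z→· removed — back-door holds.
P(N|do(Z)) = P(N|Z) — no adjustment needed.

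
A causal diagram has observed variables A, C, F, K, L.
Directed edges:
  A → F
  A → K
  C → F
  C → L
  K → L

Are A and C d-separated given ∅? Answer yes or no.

Bayes-Ball from A | ∅ reaches {F,K,L}.
C ∉ reach(A|∅) ⇒ A ⊥ C | ∅.

Yes — A ⊥ C | ∅.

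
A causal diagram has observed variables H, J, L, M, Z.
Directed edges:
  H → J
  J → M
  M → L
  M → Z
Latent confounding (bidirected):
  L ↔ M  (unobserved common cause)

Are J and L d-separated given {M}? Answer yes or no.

Bayes-Ball from J | {M} reaches {H,L}.
L ∈ reach(J|{M}) ⇒ J ⊥̸ L | {M}.

No — J and L are d-connected given {M}.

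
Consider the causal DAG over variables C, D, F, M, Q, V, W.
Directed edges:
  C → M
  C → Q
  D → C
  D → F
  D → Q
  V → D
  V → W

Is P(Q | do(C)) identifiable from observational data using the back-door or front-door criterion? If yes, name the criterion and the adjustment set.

P(Q|do(C)): backdoor, adjust for {D}.

desc(C)\{C}={M,Q}; candidates ⊆ {D,F,V,W}.
size 0: {}; under {} C still reaches {D,F,Q,V,W} ∋ Q.
{D}: C⊥Q given {D} in G with C→· removed — back-door holds.
P(Q|do(C)) = Σ_{D} P(Q|C,D)·P(D).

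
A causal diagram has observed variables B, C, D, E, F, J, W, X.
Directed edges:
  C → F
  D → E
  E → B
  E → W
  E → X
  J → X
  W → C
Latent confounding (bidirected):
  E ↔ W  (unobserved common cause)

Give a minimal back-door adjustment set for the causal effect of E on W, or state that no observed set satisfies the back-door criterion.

E→W: no observed back-door set.

desc(E)\{E}={B,C,F,W,X}; candidates ⊆ {D,J}.
E↔W: latent back-door arc(s) into E.
size 0: {}; under {} E still reaches {C,D,F,W} ∋ W.
size 1: {D}, {J}; under {D} E still reaches {C,F,W} ∋ W.
size 2: {D,J}; under {D,J} E still reaches {C,F,W} ∋ W.
E↔W cannot be blocked by any observed set — no back-door set.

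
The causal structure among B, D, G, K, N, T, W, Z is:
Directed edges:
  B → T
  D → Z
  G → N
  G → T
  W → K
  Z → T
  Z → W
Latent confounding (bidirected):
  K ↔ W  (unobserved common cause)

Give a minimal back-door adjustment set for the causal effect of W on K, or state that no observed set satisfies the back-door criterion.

desc(W)\{W}={K}; candidates ⊆ {B,D,G,N,T,Z}.
W↔K: latent back-door arc(s) into W.
size 0: {}; under {} W still reaches {D,K,T,Z} ∋ K.
size 1: {B}, {D}, {G} …(+3); under {B} W still reaches {D,K,T,Z} ∋ K.
size 2: {B,D}, {B,G}, {B,N} …(+12); under {B,D} W still reaches {K,T,Z} ∋ K.
W↔K cannot be blocked by any observed set — no back-door set.

W→K: no observed back-door set.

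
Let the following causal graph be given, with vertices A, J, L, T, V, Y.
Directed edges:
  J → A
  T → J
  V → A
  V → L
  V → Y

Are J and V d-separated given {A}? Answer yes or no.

Bayes-Ball from J | {A} reaches {L,T,V,Y}.
V ∈ reach(J|{A}) ⇒ J ⊥̸ V | {A}.

No — J and V are d-connected given {A}.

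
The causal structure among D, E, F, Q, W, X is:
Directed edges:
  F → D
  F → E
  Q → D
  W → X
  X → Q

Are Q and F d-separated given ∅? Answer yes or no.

Yes — Q ⊥ F | ∅.

Bayes-Ball from Q | ∅ reaches {D,W,X}.
F ∉ reach(Q|∅) ⇒ Q ⊥ F | ∅.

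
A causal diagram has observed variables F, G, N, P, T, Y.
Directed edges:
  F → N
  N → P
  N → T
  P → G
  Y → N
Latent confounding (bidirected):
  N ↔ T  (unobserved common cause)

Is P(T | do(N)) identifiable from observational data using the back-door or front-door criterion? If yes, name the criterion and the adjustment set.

P(T|do(N)): not identifiable (no BD/FD set).

desc(N)\{N}={G,P,T}; candidates ⊆ {F,Y}.
N↔T: latent back-door arc(s) into N.
size 0: {}; under {} N still reaches {F,T,Y} ∋ T.
size 1: {F}, {Y}; under {F} N still reaches {T,Y} ∋ T.
size 2: {F,Y}; under {F,Y} N still reaches {T} ∋ T.
N↔T cannot be blocked by any observed set — no back-door set.
No mediator lies on a directed N→…→T path.
Neither criterion identifies P(T|do(N)) in this graph.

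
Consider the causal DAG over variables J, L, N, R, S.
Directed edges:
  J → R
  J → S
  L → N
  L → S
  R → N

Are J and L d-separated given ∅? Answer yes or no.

Yes — J ⊥ L | ∅.

Bayes-Ball from J | ∅ reaches {N,R,S}.
L ∉ reach(J|∅) ⇒ J ⊥ L | ∅.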